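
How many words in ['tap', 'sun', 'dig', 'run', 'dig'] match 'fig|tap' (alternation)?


Alternation 'fig|tap' matches either 'fig' or 'tap'.
Checking each word:
  'tap' -> MATCH
  'sun' -> no
  'dig' -> no
  'run' -> no
  'dig' -> no
Matches: ['tap']
Count: 1

1


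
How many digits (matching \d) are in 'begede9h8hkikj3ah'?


\d matches any digit 0-9.
Scanning 'begede9h8hkikj3ah':
  pos 6: '9' -> DIGIT
  pos 8: '8' -> DIGIT
  pos 14: '3' -> DIGIT
Digits found: ['9', '8', '3']
Total: 3

3


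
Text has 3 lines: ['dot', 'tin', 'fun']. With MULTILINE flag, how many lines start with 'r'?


With MULTILINE flag, ^ matches the start of each line.
Lines: ['dot', 'tin', 'fun']
Checking which lines start with 'r':
  Line 1: 'dot' -> no
  Line 2: 'tin' -> no
  Line 3: 'fun' -> no
Matching lines: []
Count: 0

0


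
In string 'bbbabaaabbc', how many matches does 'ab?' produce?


Pattern 'ab?' matches 'a' optionally followed by 'b'.
String: 'bbbabaaabbc'
Scanning left to right for 'a' then checking next char:
  Match 1: 'ab' (a followed by b)
  Match 2: 'a' (a not followed by b)
  Match 3: 'a' (a not followed by b)
  Match 4: 'ab' (a followed by b)
Total matches: 4

4


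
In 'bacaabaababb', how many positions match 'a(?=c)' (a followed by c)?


Lookahead 'a(?=c)' matches 'a' only when followed by 'c'.
String: 'bacaabaababb'
Checking each position where char is 'a':
  pos 1: 'a' -> MATCH (next='c')
  pos 3: 'a' -> no (next='a')
  pos 4: 'a' -> no (next='b')
  pos 6: 'a' -> no (next='a')
  pos 7: 'a' -> no (next='b')
  pos 9: 'a' -> no (next='b')
Matching positions: [1]
Count: 1

1


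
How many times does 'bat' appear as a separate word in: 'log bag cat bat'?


Scanning each word for exact match 'bat':
  Word 1: 'log' -> no
  Word 2: 'bag' -> no
  Word 3: 'cat' -> no
  Word 4: 'bat' -> MATCH
Total matches: 1

1


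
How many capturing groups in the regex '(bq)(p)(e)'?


To count capturing groups, count each '(' that starts a group.
Pattern: '(bq)(p)(e)'
Walking through the pattern:
  Position 0: '(' -> group #1
  Position 4: '(' -> group #2
  Position 7: '(' -> group #3
Total capturing groups: 3

3


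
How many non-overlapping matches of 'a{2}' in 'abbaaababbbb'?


Pattern 'a{2}' matches exactly 2 consecutive a's (greedy, non-overlapping).
String: 'abbaaababbbb'
Scanning for runs of a's:
  Run at pos 0: 'a' (length 1) -> 0 match(es)
  Run at pos 3: 'aaa' (length 3) -> 1 match(es)
  Run at pos 7: 'a' (length 1) -> 0 match(es)
Matches found: ['aa']
Total: 1

1


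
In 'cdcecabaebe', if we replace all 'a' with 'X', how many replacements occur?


re.sub('a', 'X', text) replaces every occurrence of 'a' with 'X'.
Text: 'cdcecabaebe'
Scanning for 'a':
  pos 5: 'a' -> replacement #1
  pos 7: 'a' -> replacement #2
Total replacements: 2

2


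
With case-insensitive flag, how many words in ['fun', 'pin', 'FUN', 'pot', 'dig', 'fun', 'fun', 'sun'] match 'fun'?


Case-insensitive matching: compare each word's lowercase form to 'fun'.
  'fun' -> lower='fun' -> MATCH
  'pin' -> lower='pin' -> no
  'FUN' -> lower='fun' -> MATCH
  'pot' -> lower='pot' -> no
  'dig' -> lower='dig' -> no
  'fun' -> lower='fun' -> MATCH
  'fun' -> lower='fun' -> MATCH
  'sun' -> lower='sun' -> no
Matches: ['fun', 'FUN', 'fun', 'fun']
Count: 4

4


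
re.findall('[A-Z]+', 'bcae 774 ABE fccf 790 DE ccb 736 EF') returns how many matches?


Pattern '[A-Z]+' finds one or more uppercase letters.
Text: 'bcae 774 ABE fccf 790 DE ccb 736 EF'
Scanning for matches:
  Match 1: 'ABE'
  Match 2: 'DE'
  Match 3: 'EF'
Total matches: 3

3


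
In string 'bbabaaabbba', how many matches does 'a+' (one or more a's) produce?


Pattern 'a+' matches one or more consecutive a's.
String: 'bbabaaabbba'
Scanning for runs of a:
  Match 1: 'a' (length 1)
  Match 2: 'aaa' (length 3)
  Match 3: 'a' (length 1)
Total matches: 3

3


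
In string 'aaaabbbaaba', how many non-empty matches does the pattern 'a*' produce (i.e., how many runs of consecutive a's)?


Pattern 'a*' matches zero or more a's. We want non-empty runs of consecutive a's.
String: 'aaaabbbaaba'
Walking through the string to find runs of a's:
  Run 1: positions 0-3 -> 'aaaa'
  Run 2: positions 7-8 -> 'aa'
  Run 3: positions 10-10 -> 'a'
Non-empty runs found: ['aaaa', 'aa', 'a']
Count: 3

3


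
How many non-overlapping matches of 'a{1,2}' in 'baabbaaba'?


Pattern 'a{1,2}' matches between 1 and 2 consecutive a's (greedy).
String: 'baabbaaba'
Finding runs of a's and applying greedy matching:
  Run at pos 1: 'aa' (length 2)
  Run at pos 5: 'aa' (length 2)
  Run at pos 8: 'a' (length 1)
Matches: ['aa', 'aa', 'a']
Count: 3

3


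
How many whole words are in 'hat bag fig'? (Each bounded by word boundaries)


Word boundaries (\b) mark the start/end of each word.
Text: 'hat bag fig'
Splitting by whitespace:
  Word 1: 'hat'
  Word 2: 'bag'
  Word 3: 'fig'
Total whole words: 3

3


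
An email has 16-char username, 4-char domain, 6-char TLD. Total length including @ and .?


An email address has format: username@domain.tld
Username length: 16
'@' character: 1
Domain length: 4
'.' character: 1
TLD length: 6
Total = 16 + 1 + 4 + 1 + 6 = 28

28


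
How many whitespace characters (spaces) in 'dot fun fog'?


\s matches whitespace characters (spaces, tabs, etc.).
Text: 'dot fun fog'
This text has 3 words separated by spaces.
Number of spaces = number of words - 1 = 3 - 1 = 2

2


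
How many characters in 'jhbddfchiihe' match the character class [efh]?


Character class [efh] matches any of: {e, f, h}
Scanning string 'jhbddfchiihe' character by character:
  pos 0: 'j' -> no
  pos 1: 'h' -> MATCH
  pos 2: 'b' -> no
  pos 3: 'd' -> no
  pos 4: 'd' -> no
  pos 5: 'f' -> MATCH
  pos 6: 'c' -> no
  pos 7: 'h' -> MATCH
  pos 8: 'i' -> no
  pos 9: 'i' -> no
  pos 10: 'h' -> MATCH
  pos 11: 'e' -> MATCH
Total matches: 5

5


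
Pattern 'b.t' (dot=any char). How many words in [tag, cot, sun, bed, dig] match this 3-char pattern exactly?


Pattern 'b.t' means: starts with 'b', any single char, ends with 't'.
Checking each word (must be exactly 3 chars):
  'tag' (len=3): no
  'cot' (len=3): no
  'sun' (len=3): no
  'bed' (len=3): no
  'dig' (len=3): no
Matching words: []
Total: 0

0


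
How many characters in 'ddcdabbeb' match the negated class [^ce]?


Negated class [^ce] matches any char NOT in {c, e}
Scanning 'ddcdabbeb':
  pos 0: 'd' -> MATCH
  pos 1: 'd' -> MATCH
  pos 2: 'c' -> no (excluded)
  pos 3: 'd' -> MATCH
  pos 4: 'a' -> MATCH
  pos 5: 'b' -> MATCH
  pos 6: 'b' -> MATCH
  pos 7: 'e' -> no (excluded)
  pos 8: 'b' -> MATCH
Total matches: 7

7


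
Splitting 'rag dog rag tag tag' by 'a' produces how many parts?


Splitting by 'a' breaks the string at each occurrence of the separator.
Text: 'rag dog rag tag tag'
Parts after split:
  Part 1: 'r'
  Part 2: 'g dog r'
  Part 3: 'g t'
  Part 4: 'g t'
  Part 5: 'g'
Total parts: 5

5


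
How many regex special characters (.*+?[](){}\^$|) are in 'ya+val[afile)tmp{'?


Regex special characters are: . * + ? [ ] ( ) { } \ ^ $ |
Scanning 'ya+val[afile)tmp{':
  pos 2: '+' -> SPECIAL
  pos 6: '[' -> SPECIAL
  pos 12: ')' -> SPECIAL
  pos 16: '{' -> SPECIAL
Special chars found: ['+', '[', ')', '{']
Total: 4

4


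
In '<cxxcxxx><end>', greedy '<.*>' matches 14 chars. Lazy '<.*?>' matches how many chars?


Greedy '<.*>' tries to match as MUCH as possible.
Lazy '<.*?>' tries to match as LITTLE as possible.

String: '<cxxcxxx><end>'
Greedy '<.*>' starts at first '<' and extends to the LAST '>': '<cxxcxxx><end>' (14 chars)
Lazy '<.*?>' starts at first '<' and stops at the FIRST '>': '<cxxcxxx>' (9 chars)

9


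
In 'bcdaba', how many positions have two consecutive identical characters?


Looking for consecutive identical characters in 'bcdaba':
  pos 0-1: 'b' vs 'c' -> different
  pos 1-2: 'c' vs 'd' -> different
  pos 2-3: 'd' vs 'a' -> different
  pos 3-4: 'a' vs 'b' -> different
  pos 4-5: 'b' vs 'a' -> different
Consecutive identical pairs: []
Count: 0

0


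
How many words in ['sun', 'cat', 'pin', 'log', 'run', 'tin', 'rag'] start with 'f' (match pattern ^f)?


Pattern ^f anchors to start of word. Check which words begin with 'f':
  'sun' -> no
  'cat' -> no
  'pin' -> no
  'log' -> no
  'run' -> no
  'tin' -> no
  'rag' -> no
Matching words: []
Count: 0

0


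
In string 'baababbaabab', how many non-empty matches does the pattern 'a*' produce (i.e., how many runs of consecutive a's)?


Pattern 'a*' matches zero or more a's. We want non-empty runs of consecutive a's.
String: 'baababbaabab'
Walking through the string to find runs of a's:
  Run 1: positions 1-2 -> 'aa'
  Run 2: positions 4-4 -> 'a'
  Run 3: positions 7-8 -> 'aa'
  Run 4: positions 10-10 -> 'a'
Non-empty runs found: ['aa', 'a', 'aa', 'a']
Count: 4

4


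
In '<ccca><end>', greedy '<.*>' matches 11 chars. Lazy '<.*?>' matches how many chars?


Greedy '<.*>' tries to match as MUCH as possible.
Lazy '<.*?>' tries to match as LITTLE as possible.

String: '<ccca><end>'
Greedy '<.*>' starts at first '<' and extends to the LAST '>': '<ccca><end>' (11 chars)
Lazy '<.*?>' starts at first '<' and stops at the FIRST '>': '<ccca>' (6 chars)

6


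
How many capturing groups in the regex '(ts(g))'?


To count capturing groups, count each '(' that starts a group.
Pattern: '(ts(g))'
Walking through the pattern:
  Position 0: '(' -> group #1
  Position 3: '(' -> group #2
Total capturing groups: 2

2


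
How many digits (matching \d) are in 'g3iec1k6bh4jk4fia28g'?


\d matches any digit 0-9.
Scanning 'g3iec1k6bh4jk4fia28g':
  pos 1: '3' -> DIGIT
  pos 5: '1' -> DIGIT
  pos 7: '6' -> DIGIT
  pos 10: '4' -> DIGIT
  pos 13: '4' -> DIGIT
  pos 17: '2' -> DIGIT
  pos 18: '8' -> DIGIT
Digits found: ['3', '1', '6', '4', '4', '2', '8']
Total: 7

7


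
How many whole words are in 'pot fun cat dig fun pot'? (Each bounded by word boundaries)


Word boundaries (\b) mark the start/end of each word.
Text: 'pot fun cat dig fun pot'
Splitting by whitespace:
  Word 1: 'pot'
  Word 2: 'fun'
  Word 3: 'cat'
  Word 4: 'dig'
  Word 5: 'fun'
  Word 6: 'pot'
Total whole words: 6

6


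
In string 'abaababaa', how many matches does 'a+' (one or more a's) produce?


Pattern 'a+' matches one or more consecutive a's.
String: 'abaababaa'
Scanning for runs of a:
  Match 1: 'a' (length 1)
  Match 2: 'aa' (length 2)
  Match 3: 'a' (length 1)
  Match 4: 'aa' (length 2)
Total matches: 4

4


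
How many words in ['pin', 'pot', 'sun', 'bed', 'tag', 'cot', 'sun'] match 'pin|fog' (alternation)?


Alternation 'pin|fog' matches either 'pin' or 'fog'.
Checking each word:
  'pin' -> MATCH
  'pot' -> no
  'sun' -> no
  'bed' -> no
  'tag' -> no
  'cot' -> no
  'sun' -> no
Matches: ['pin']
Count: 1

1


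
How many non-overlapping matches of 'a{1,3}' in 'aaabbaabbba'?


Pattern 'a{1,3}' matches between 1 and 3 consecutive a's (greedy).
String: 'aaabbaabbba'
Finding runs of a's and applying greedy matching:
  Run at pos 0: 'aaa' (length 3)
  Run at pos 5: 'aa' (length 2)
  Run at pos 10: 'a' (length 1)
Matches: ['aaa', 'aa', 'a']
Count: 3

3


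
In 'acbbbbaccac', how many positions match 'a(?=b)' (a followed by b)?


Lookahead 'a(?=b)' matches 'a' only when followed by 'b'.
String: 'acbbbbaccac'
Checking each position where char is 'a':
  pos 0: 'a' -> no (next='c')
  pos 6: 'a' -> no (next='c')
  pos 9: 'a' -> no (next='c')
Matching positions: []
Count: 0

0


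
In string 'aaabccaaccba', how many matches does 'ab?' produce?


Pattern 'ab?' matches 'a' optionally followed by 'b'.
String: 'aaabccaaccba'
Scanning left to right for 'a' then checking next char:
  Match 1: 'a' (a not followed by b)
  Match 2: 'a' (a not followed by b)
  Match 3: 'ab' (a followed by b)
  Match 4: 'a' (a not followed by b)
  Match 5: 'a' (a not followed by b)
  Match 6: 'a' (a not followed by b)
Total matches: 6

6


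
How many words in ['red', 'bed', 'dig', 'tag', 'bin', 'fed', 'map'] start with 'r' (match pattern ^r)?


Pattern ^r anchors to start of word. Check which words begin with 'r':
  'red' -> MATCH (starts with 'r')
  'bed' -> no
  'dig' -> no
  'tag' -> no
  'bin' -> no
  'fed' -> no
  'map' -> no
Matching words: ['red']
Count: 1

1


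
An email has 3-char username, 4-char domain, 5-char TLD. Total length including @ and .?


An email address has format: username@domain.tld
Username length: 3
'@' character: 1
Domain length: 4
'.' character: 1
TLD length: 5
Total = 3 + 1 + 4 + 1 + 5 = 14

14


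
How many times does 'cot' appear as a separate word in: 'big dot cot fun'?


Scanning each word for exact match 'cot':
  Word 1: 'big' -> no
  Word 2: 'dot' -> no
  Word 3: 'cot' -> MATCH
  Word 4: 'fun' -> no
Total matches: 1

1


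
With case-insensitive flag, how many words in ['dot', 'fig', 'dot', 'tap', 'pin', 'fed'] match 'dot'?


Case-insensitive matching: compare each word's lowercase form to 'dot'.
  'dot' -> lower='dot' -> MATCH
  'fig' -> lower='fig' -> no
  'dot' -> lower='dot' -> MATCH
  'tap' -> lower='tap' -> no
  'pin' -> lower='pin' -> no
  'fed' -> lower='fed' -> no
Matches: ['dot', 'dot']
Count: 2

2


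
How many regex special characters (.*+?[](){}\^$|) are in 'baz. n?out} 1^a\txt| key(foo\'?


Regex special characters are: . * + ? [ ] ( ) { } \ ^ $ |
Scanning 'baz. n?out} 1^a\txt| key(foo\':
  pos 3: '.' -> SPECIAL
  pos 6: '?' -> SPECIAL
  pos 10: '}' -> SPECIAL
  pos 13: '^' -> SPECIAL
  pos 15: '\' -> SPECIAL
  pos 19: '|' -> SPECIAL
  pos 24: '(' -> SPECIAL
  pos 28: '\' -> SPECIAL
Special chars found: ['.', '?', '}', '^', '\\', '|', '(', '\\']
Total: 8

8


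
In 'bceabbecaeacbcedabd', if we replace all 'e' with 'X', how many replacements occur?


re.sub('e', 'X', text) replaces every occurrence of 'e' with 'X'.
Text: 'bceabbecaeacbcedabd'
Scanning for 'e':
  pos 2: 'e' -> replacement #1
  pos 6: 'e' -> replacement #2
  pos 9: 'e' -> replacement #3
  pos 14: 'e' -> replacement #4
Total replacements: 4

4


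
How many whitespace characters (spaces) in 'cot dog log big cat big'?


\s matches whitespace characters (spaces, tabs, etc.).
Text: 'cot dog log big cat big'
This text has 6 words separated by spaces.
Number of spaces = number of words - 1 = 6 - 1 = 5

5


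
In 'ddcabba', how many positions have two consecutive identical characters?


Looking for consecutive identical characters in 'ddcabba':
  pos 0-1: 'd' vs 'd' -> MATCH ('dd')
  pos 1-2: 'd' vs 'c' -> different
  pos 2-3: 'c' vs 'a' -> different
  pos 3-4: 'a' vs 'b' -> different
  pos 4-5: 'b' vs 'b' -> MATCH ('bb')
  pos 5-6: 'b' vs 'a' -> different
Consecutive identical pairs: ['dd', 'bb']
Count: 2

2


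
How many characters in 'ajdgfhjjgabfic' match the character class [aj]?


Character class [aj] matches any of: {a, j}
Scanning string 'ajdgfhjjgabfic' character by character:
  pos 0: 'a' -> MATCH
  pos 1: 'j' -> MATCH
  pos 2: 'd' -> no
  pos 3: 'g' -> no
  pos 4: 'f' -> no
  pos 5: 'h' -> no
  pos 6: 'j' -> MATCH
  pos 7: 'j' -> MATCH
  pos 8: 'g' -> no
  pos 9: 'a' -> MATCH
  pos 10: 'b' -> no
  pos 11: 'f' -> no
  pos 12: 'i' -> no
  pos 13: 'c' -> no
Total matches: 5

5


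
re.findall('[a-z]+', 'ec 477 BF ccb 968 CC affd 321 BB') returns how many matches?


Pattern '[a-z]+' finds one or more lowercase letters.
Text: 'ec 477 BF ccb 968 CC affd 321 BB'
Scanning for matches:
  Match 1: 'ec'
  Match 2: 'ccb'
  Match 3: 'affd'
Total matches: 3

3


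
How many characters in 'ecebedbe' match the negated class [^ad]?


Negated class [^ad] matches any char NOT in {a, d}
Scanning 'ecebedbe':
  pos 0: 'e' -> MATCH
  pos 1: 'c' -> MATCH
  pos 2: 'e' -> MATCH
  pos 3: 'b' -> MATCH
  pos 4: 'e' -> MATCH
  pos 5: 'd' -> no (excluded)
  pos 6: 'b' -> MATCH
  pos 7: 'e' -> MATCH
Total matches: 7

7


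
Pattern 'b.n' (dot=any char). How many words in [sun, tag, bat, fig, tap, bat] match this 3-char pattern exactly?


Pattern 'b.n' means: starts with 'b', any single char, ends with 'n'.
Checking each word (must be exactly 3 chars):
  'sun' (len=3): no
  'tag' (len=3): no
  'bat' (len=3): no
  'fig' (len=3): no
  'tap' (len=3): no
  'bat' (len=3): no
Matching words: []
Total: 0

0


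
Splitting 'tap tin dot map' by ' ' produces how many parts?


Splitting by ' ' breaks the string at each occurrence of the separator.
Text: 'tap tin dot map'
Parts after split:
  Part 1: 'tap'
  Part 2: 'tin'
  Part 3: 'dot'
  Part 4: 'map'
Total parts: 4

4


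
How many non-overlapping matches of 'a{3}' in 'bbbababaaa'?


Pattern 'a{3}' matches exactly 3 consecutive a's (greedy, non-overlapping).
String: 'bbbababaaa'
Scanning for runs of a's:
  Run at pos 3: 'a' (length 1) -> 0 match(es)
  Run at pos 5: 'a' (length 1) -> 0 match(es)
  Run at pos 7: 'aaa' (length 3) -> 1 match(es)
Matches found: ['aaa']
Total: 1

1


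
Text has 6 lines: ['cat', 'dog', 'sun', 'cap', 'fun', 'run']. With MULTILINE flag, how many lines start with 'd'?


With MULTILINE flag, ^ matches the start of each line.
Lines: ['cat', 'dog', 'sun', 'cap', 'fun', 'run']
Checking which lines start with 'd':
  Line 1: 'cat' -> no
  Line 2: 'dog' -> MATCH
  Line 3: 'sun' -> no
  Line 4: 'cap' -> no
  Line 5: 'fun' -> no
  Line 6: 'run' -> no
Matching lines: ['dog']
Count: 1

1


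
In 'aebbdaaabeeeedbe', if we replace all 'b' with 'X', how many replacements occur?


re.sub('b', 'X', text) replaces every occurrence of 'b' with 'X'.
Text: 'aebbdaaabeeeedbe'
Scanning for 'b':
  pos 2: 'b' -> replacement #1
  pos 3: 'b' -> replacement #2
  pos 8: 'b' -> replacement #3
  pos 14: 'b' -> replacement #4
Total replacements: 4

4


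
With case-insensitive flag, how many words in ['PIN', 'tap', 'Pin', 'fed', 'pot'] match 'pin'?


Case-insensitive matching: compare each word's lowercase form to 'pin'.
  'PIN' -> lower='pin' -> MATCH
  'tap' -> lower='tap' -> no
  'Pin' -> lower='pin' -> MATCH
  'fed' -> lower='fed' -> no
  'pot' -> lower='pot' -> no
Matches: ['PIN', 'Pin']
Count: 2

2


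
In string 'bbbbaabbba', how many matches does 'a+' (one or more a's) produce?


Pattern 'a+' matches one or more consecutive a's.
String: 'bbbbaabbba'
Scanning for runs of a:
  Match 1: 'aa' (length 2)
  Match 2: 'a' (length 1)
Total matches: 2

2


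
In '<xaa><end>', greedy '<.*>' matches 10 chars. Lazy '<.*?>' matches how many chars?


Greedy '<.*>' tries to match as MUCH as possible.
Lazy '<.*?>' tries to match as LITTLE as possible.

String: '<xaa><end>'
Greedy '<.*>' starts at first '<' and extends to the LAST '>': '<xaa><end>' (10 chars)
Lazy '<.*?>' starts at first '<' and stops at the FIRST '>': '<xaa>' (5 chars)

5


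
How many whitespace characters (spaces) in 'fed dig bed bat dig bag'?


\s matches whitespace characters (spaces, tabs, etc.).
Text: 'fed dig bed bat dig bag'
This text has 6 words separated by spaces.
Number of spaces = number of words - 1 = 6 - 1 = 5

5


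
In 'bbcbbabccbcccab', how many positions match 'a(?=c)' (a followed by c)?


Lookahead 'a(?=c)' matches 'a' only when followed by 'c'.
String: 'bbcbbabccbcccab'
Checking each position where char is 'a':
  pos 5: 'a' -> no (next='b')
  pos 13: 'a' -> no (next='b')
Matching positions: []
Count: 0

0


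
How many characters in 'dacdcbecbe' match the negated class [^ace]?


Negated class [^ace] matches any char NOT in {a, c, e}
Scanning 'dacdcbecbe':
  pos 0: 'd' -> MATCH
  pos 1: 'a' -> no (excluded)
  pos 2: 'c' -> no (excluded)
  pos 3: 'd' -> MATCH
  pos 4: 'c' -> no (excluded)
  pos 5: 'b' -> MATCH
  pos 6: 'e' -> no (excluded)
  pos 7: 'c' -> no (excluded)
  pos 8: 'b' -> MATCH
  pos 9: 'e' -> no (excluded)
Total matches: 4

4


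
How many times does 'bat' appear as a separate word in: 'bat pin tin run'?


Scanning each word for exact match 'bat':
  Word 1: 'bat' -> MATCH
  Word 2: 'pin' -> no
  Word 3: 'tin' -> no
  Word 4: 'run' -> no
Total matches: 1

1


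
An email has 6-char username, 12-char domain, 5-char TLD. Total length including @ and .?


An email address has format: username@domain.tld
Username length: 6
'@' character: 1
Domain length: 12
'.' character: 1
TLD length: 5
Total = 6 + 1 + 12 + 1 + 5 = 25

25


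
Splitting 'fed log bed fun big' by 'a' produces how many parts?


Splitting by 'a' breaks the string at each occurrence of the separator.
Text: 'fed log bed fun big'
Parts after split:
  Part 1: 'fed log bed fun big'
Total parts: 1

1


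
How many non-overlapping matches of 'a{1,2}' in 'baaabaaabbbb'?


Pattern 'a{1,2}' matches between 1 and 2 consecutive a's (greedy).
String: 'baaabaaabbbb'
Finding runs of a's and applying greedy matching:
  Run at pos 1: 'aaa' (length 3)
  Run at pos 5: 'aaa' (length 3)
Matches: ['aa', 'a', 'aa', 'a']
Count: 4

4


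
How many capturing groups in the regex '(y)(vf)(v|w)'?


To count capturing groups, count each '(' that starts a group.
Pattern: '(y)(vf)(v|w)'
Walking through the pattern:
  Position 0: '(' -> group #1
  Position 3: '(' -> group #2
  Position 7: '(' -> group #3
Total capturing groups: 3

3


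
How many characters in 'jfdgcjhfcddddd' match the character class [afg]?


Character class [afg] matches any of: {a, f, g}
Scanning string 'jfdgcjhfcddddd' character by character:
  pos 0: 'j' -> no
  pos 1: 'f' -> MATCH
  pos 2: 'd' -> no
  pos 3: 'g' -> MATCH
  pos 4: 'c' -> no
  pos 5: 'j' -> no
  pos 6: 'h' -> no
  pos 7: 'f' -> MATCH
  pos 8: 'c' -> no
  pos 9: 'd' -> no
  pos 10: 'd' -> no
  pos 11: 'd' -> no
  pos 12: 'd' -> no
  pos 13: 'd' -> no
Total matches: 3

3


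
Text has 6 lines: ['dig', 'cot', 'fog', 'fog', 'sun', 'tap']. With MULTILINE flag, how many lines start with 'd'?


With MULTILINE flag, ^ matches the start of each line.
Lines: ['dig', 'cot', 'fog', 'fog', 'sun', 'tap']
Checking which lines start with 'd':
  Line 1: 'dig' -> MATCH
  Line 2: 'cot' -> no
  Line 3: 'fog' -> no
  Line 4: 'fog' -> no
  Line 5: 'sun' -> no
  Line 6: 'tap' -> no
Matching lines: ['dig']
Count: 1

1


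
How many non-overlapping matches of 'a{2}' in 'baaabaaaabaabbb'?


Pattern 'a{2}' matches exactly 2 consecutive a's (greedy, non-overlapping).
String: 'baaabaaaabaabbb'
Scanning for runs of a's:
  Run at pos 1: 'aaa' (length 3) -> 1 match(es)
  Run at pos 5: 'aaaa' (length 4) -> 2 match(es)
  Run at pos 10: 'aa' (length 2) -> 1 match(es)
Matches found: ['aa', 'aa', 'aa', 'aa']
Total: 4

4


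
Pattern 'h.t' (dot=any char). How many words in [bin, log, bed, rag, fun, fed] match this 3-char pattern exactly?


Pattern 'h.t' means: starts with 'h', any single char, ends with 't'.
Checking each word (must be exactly 3 chars):
  'bin' (len=3): no
  'log' (len=3): no
  'bed' (len=3): no
  'rag' (len=3): no
  'fun' (len=3): no
  'fed' (len=3): no
Matching words: []
Total: 0

0


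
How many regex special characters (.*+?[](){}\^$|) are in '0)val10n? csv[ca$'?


Regex special characters are: . * + ? [ ] ( ) { } \ ^ $ |
Scanning '0)val10n? csv[ca$':
  pos 1: ')' -> SPECIAL
  pos 8: '?' -> SPECIAL
  pos 13: '[' -> SPECIAL
  pos 16: '$' -> SPECIAL
Special chars found: [')', '?', '[', '$']
Total: 4

4


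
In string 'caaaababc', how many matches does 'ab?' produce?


Pattern 'ab?' matches 'a' optionally followed by 'b'.
String: 'caaaababc'
Scanning left to right for 'a' then checking next char:
  Match 1: 'a' (a not followed by b)
  Match 2: 'a' (a not followed by b)
  Match 3: 'a' (a not followed by b)
  Match 4: 'ab' (a followed by b)
  Match 5: 'ab' (a followed by b)
Total matches: 5

5


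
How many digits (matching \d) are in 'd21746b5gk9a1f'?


\d matches any digit 0-9.
Scanning 'd21746b5gk9a1f':
  pos 1: '2' -> DIGIT
  pos 2: '1' -> DIGIT
  pos 3: '7' -> DIGIT
  pos 4: '4' -> DIGIT
  pos 5: '6' -> DIGIT
  pos 7: '5' -> DIGIT
  pos 10: '9' -> DIGIT
  pos 12: '1' -> DIGIT
Digits found: ['2', '1', '7', '4', '6', '5', '9', '1']
Total: 8

8


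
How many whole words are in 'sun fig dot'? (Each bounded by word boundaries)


Word boundaries (\b) mark the start/end of each word.
Text: 'sun fig dot'
Splitting by whitespace:
  Word 1: 'sun'
  Word 2: 'fig'
  Word 3: 'dot'
Total whole words: 3

3


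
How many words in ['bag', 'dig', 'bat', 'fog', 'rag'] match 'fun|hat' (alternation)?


Alternation 'fun|hat' matches either 'fun' or 'hat'.
Checking each word:
  'bag' -> no
  'dig' -> no
  'bat' -> no
  'fog' -> no
  'rag' -> no
Matches: []
Count: 0

0


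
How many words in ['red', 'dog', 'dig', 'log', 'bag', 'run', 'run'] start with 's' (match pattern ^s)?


Pattern ^s anchors to start of word. Check which words begin with 's':
  'red' -> no
  'dog' -> no
  'dig' -> no
  'log' -> no
  'bag' -> no
  'run' -> no
  'run' -> no
Matching words: []
Count: 0

0


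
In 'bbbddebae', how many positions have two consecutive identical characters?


Looking for consecutive identical characters in 'bbbddebae':
  pos 0-1: 'b' vs 'b' -> MATCH ('bb')
  pos 1-2: 'b' vs 'b' -> MATCH ('bb')
  pos 2-3: 'b' vs 'd' -> different
  pos 3-4: 'd' vs 'd' -> MATCH ('dd')
  pos 4-5: 'd' vs 'e' -> different
  pos 5-6: 'e' vs 'b' -> different
  pos 6-7: 'b' vs 'a' -> different
  pos 7-8: 'a' vs 'e' -> different
Consecutive identical pairs: ['bb', 'bb', 'dd']
Count: 3

3


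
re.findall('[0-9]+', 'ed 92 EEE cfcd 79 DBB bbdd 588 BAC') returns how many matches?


Pattern '[0-9]+' finds one or more digits.
Text: 'ed 92 EEE cfcd 79 DBB bbdd 588 BAC'
Scanning for matches:
  Match 1: '92'
  Match 2: '79'
  Match 3: '588'
Total matches: 3

3


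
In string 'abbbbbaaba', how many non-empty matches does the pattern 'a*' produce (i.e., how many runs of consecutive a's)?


Pattern 'a*' matches zero or more a's. We want non-empty runs of consecutive a's.
String: 'abbbbbaaba'
Walking through the string to find runs of a's:
  Run 1: positions 0-0 -> 'a'
  Run 2: positions 6-7 -> 'aa'
  Run 3: positions 9-9 -> 'a'
Non-empty runs found: ['a', 'aa', 'a']
Count: 3

3


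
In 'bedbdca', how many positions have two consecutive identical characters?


Looking for consecutive identical characters in 'bedbdca':
  pos 0-1: 'b' vs 'e' -> different
  pos 1-2: 'e' vs 'd' -> different
  pos 2-3: 'd' vs 'b' -> different
  pos 3-4: 'b' vs 'd' -> different
  pos 4-5: 'd' vs 'c' -> different
  pos 5-6: 'c' vs 'a' -> different
Consecutive identical pairs: []
Count: 0

0


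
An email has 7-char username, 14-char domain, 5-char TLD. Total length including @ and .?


An email address has format: username@domain.tld
Username length: 7
'@' character: 1
Domain length: 14
'.' character: 1
TLD length: 5
Total = 7 + 1 + 14 + 1 + 5 = 28

28


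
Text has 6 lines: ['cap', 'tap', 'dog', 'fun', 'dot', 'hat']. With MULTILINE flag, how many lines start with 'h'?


With MULTILINE flag, ^ matches the start of each line.
Lines: ['cap', 'tap', 'dog', 'fun', 'dot', 'hat']
Checking which lines start with 'h':
  Line 1: 'cap' -> no
  Line 2: 'tap' -> no
  Line 3: 'dog' -> no
  Line 4: 'fun' -> no
  Line 5: 'dot' -> no
  Line 6: 'hat' -> MATCH
Matching lines: ['hat']
Count: 1

1


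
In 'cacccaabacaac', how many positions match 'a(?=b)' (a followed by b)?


Lookahead 'a(?=b)' matches 'a' only when followed by 'b'.
String: 'cacccaabacaac'
Checking each position where char is 'a':
  pos 1: 'a' -> no (next='c')
  pos 5: 'a' -> no (next='a')
  pos 6: 'a' -> MATCH (next='b')
  pos 8: 'a' -> no (next='c')
  pos 10: 'a' -> no (next='a')
  pos 11: 'a' -> no (next='c')
Matching positions: [6]
Count: 1

1


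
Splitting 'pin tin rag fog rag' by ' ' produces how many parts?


Splitting by ' ' breaks the string at each occurrence of the separator.
Text: 'pin tin rag fog rag'
Parts after split:
  Part 1: 'pin'
  Part 2: 'tin'
  Part 3: 'rag'
  Part 4: 'fog'
  Part 5: 'rag'
Total parts: 5

5


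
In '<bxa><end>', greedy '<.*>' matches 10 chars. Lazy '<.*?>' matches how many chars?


Greedy '<.*>' tries to match as MUCH as possible.
Lazy '<.*?>' tries to match as LITTLE as possible.

String: '<bxa><end>'
Greedy '<.*>' starts at first '<' and extends to the LAST '>': '<bxa><end>' (10 chars)
Lazy '<.*?>' starts at first '<' and stops at the FIRST '>': '<bxa>' (5 chars)

5


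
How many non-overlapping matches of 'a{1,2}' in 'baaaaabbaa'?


Pattern 'a{1,2}' matches between 1 and 2 consecutive a's (greedy).
String: 'baaaaabbaa'
Finding runs of a's and applying greedy matching:
  Run at pos 1: 'aaaaa' (length 5)
  Run at pos 8: 'aa' (length 2)
Matches: ['aa', 'aa', 'a', 'aa']
Count: 4

4


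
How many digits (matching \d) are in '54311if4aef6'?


\d matches any digit 0-9.
Scanning '54311if4aef6':
  pos 0: '5' -> DIGIT
  pos 1: '4' -> DIGIT
  pos 2: '3' -> DIGIT
  pos 3: '1' -> DIGIT
  pos 4: '1' -> DIGIT
  pos 7: '4' -> DIGIT
  pos 11: '6' -> DIGIT
Digits found: ['5', '4', '3', '1', '1', '4', '6']
Total: 7

7


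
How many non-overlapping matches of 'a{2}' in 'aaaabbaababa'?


Pattern 'a{2}' matches exactly 2 consecutive a's (greedy, non-overlapping).
String: 'aaaabbaababa'
Scanning for runs of a's:
  Run at pos 0: 'aaaa' (length 4) -> 2 match(es)
  Run at pos 6: 'aa' (length 2) -> 1 match(es)
  Run at pos 9: 'a' (length 1) -> 0 match(es)
  Run at pos 11: 'a' (length 1) -> 0 match(es)
Matches found: ['aa', 'aa', 'aa']
Total: 3

3


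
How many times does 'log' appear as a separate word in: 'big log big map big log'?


Scanning each word for exact match 'log':
  Word 1: 'big' -> no
  Word 2: 'log' -> MATCH
  Word 3: 'big' -> no
  Word 4: 'map' -> no
  Word 5: 'big' -> no
  Word 6: 'log' -> MATCH
Total matches: 2

2


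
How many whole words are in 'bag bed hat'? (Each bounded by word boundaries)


Word boundaries (\b) mark the start/end of each word.
Text: 'bag bed hat'
Splitting by whitespace:
  Word 1: 'bag'
  Word 2: 'bed'
  Word 3: 'hat'
Total whole words: 3

3


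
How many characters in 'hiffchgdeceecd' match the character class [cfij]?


Character class [cfij] matches any of: {c, f, i, j}
Scanning string 'hiffchgdeceecd' character by character:
  pos 0: 'h' -> no
  pos 1: 'i' -> MATCH
  pos 2: 'f' -> MATCH
  pos 3: 'f' -> MATCH
  pos 4: 'c' -> MATCH
  pos 5: 'h' -> no
  pos 6: 'g' -> no
  pos 7: 'd' -> no
  pos 8: 'e' -> no
  pos 9: 'c' -> MATCH
  pos 10: 'e' -> no
  pos 11: 'e' -> no
  pos 12: 'c' -> MATCH
  pos 13: 'd' -> no
Total matches: 6

6


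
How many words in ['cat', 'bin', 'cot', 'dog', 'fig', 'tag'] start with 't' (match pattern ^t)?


Pattern ^t anchors to start of word. Check which words begin with 't':
  'cat' -> no
  'bin' -> no
  'cot' -> no
  'dog' -> no
  'fig' -> no
  'tag' -> MATCH (starts with 't')
Matching words: ['tag']
Count: 1

1


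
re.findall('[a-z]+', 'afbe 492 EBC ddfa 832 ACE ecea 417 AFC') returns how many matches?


Pattern '[a-z]+' finds one or more lowercase letters.
Text: 'afbe 492 EBC ddfa 832 ACE ecea 417 AFC'
Scanning for matches:
  Match 1: 'afbe'
  Match 2: 'ddfa'
  Match 3: 'ecea'
Total matches: 3

3


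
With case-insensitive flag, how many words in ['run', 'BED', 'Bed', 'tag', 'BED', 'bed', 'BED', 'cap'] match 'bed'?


Case-insensitive matching: compare each word's lowercase form to 'bed'.
  'run' -> lower='run' -> no
  'BED' -> lower='bed' -> MATCH
  'Bed' -> lower='bed' -> MATCH
  'tag' -> lower='tag' -> no
  'BED' -> lower='bed' -> MATCH
  'bed' -> lower='bed' -> MATCH
  'BED' -> lower='bed' -> MATCH
  'cap' -> lower='cap' -> no
Matches: ['BED', 'Bed', 'BED', 'bed', 'BED']
Count: 5

5


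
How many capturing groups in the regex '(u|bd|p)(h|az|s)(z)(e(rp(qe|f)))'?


To count capturing groups, count each '(' that starts a group.
Pattern: '(u|bd|p)(h|az|s)(z)(e(rp(qe|f)))'
Walking through the pattern:
  Position 0: '(' -> group #1
  Position 8: '(' -> group #2
  Position 16: '(' -> group #3
  Position 19: '(' -> group #4
  Position 21: '(' -> group #5
  Position 24: '(' -> group #6
Total capturing groups: 6

6


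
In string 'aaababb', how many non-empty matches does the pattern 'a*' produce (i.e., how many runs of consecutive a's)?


Pattern 'a*' matches zero or more a's. We want non-empty runs of consecutive a's.
String: 'aaababb'
Walking through the string to find runs of a's:
  Run 1: positions 0-2 -> 'aaa'
  Run 2: positions 4-4 -> 'a'
Non-empty runs found: ['aaa', 'a']
Count: 2

2


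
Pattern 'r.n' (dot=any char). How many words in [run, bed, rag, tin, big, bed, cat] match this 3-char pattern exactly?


Pattern 'r.n' means: starts with 'r', any single char, ends with 'n'.
Checking each word (must be exactly 3 chars):
  'run' (len=3): MATCH
  'bed' (len=3): no
  'rag' (len=3): no
  'tin' (len=3): no
  'big' (len=3): no
  'bed' (len=3): no
  'cat' (len=3): no
Matching words: ['run']
Total: 1

1


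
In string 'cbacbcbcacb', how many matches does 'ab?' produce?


Pattern 'ab?' matches 'a' optionally followed by 'b'.
String: 'cbacbcbcacb'
Scanning left to right for 'a' then checking next char:
  Match 1: 'a' (a not followed by b)
  Match 2: 'a' (a not followed by b)
Total matches: 2

2


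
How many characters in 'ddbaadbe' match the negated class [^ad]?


Negated class [^ad] matches any char NOT in {a, d}
Scanning 'ddbaadbe':
  pos 0: 'd' -> no (excluded)
  pos 1: 'd' -> no (excluded)
  pos 2: 'b' -> MATCH
  pos 3: 'a' -> no (excluded)
  pos 4: 'a' -> no (excluded)
  pos 5: 'd' -> no (excluded)
  pos 6: 'b' -> MATCH
  pos 7: 'e' -> MATCH
Total matches: 3

3


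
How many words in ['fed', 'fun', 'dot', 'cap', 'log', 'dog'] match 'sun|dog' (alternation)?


Alternation 'sun|dog' matches either 'sun' or 'dog'.
Checking each word:
  'fed' -> no
  'fun' -> no
  'dot' -> no
  'cap' -> no
  'log' -> no
  'dog' -> MATCH
Matches: ['dog']
Count: 1

1


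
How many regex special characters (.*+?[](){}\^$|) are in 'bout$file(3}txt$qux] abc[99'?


Regex special characters are: . * + ? [ ] ( ) { } \ ^ $ |
Scanning 'bout$file(3}txt$qux] abc[99':
  pos 4: '$' -> SPECIAL
  pos 9: '(' -> SPECIAL
  pos 11: '}' -> SPECIAL
  pos 15: '$' -> SPECIAL
  pos 19: ']' -> SPECIAL
  pos 24: '[' -> SPECIAL
Special chars found: ['$', '(', '}', '$', ']', '[']
Total: 6

6


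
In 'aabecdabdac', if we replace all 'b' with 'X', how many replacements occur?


re.sub('b', 'X', text) replaces every occurrence of 'b' with 'X'.
Text: 'aabecdabdac'
Scanning for 'b':
  pos 2: 'b' -> replacement #1
  pos 7: 'b' -> replacement #2
Total replacements: 2

2


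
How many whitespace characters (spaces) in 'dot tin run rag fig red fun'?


\s matches whitespace characters (spaces, tabs, etc.).
Text: 'dot tin run rag fig red fun'
This text has 7 words separated by spaces.
Number of spaces = number of words - 1 = 7 - 1 = 6

6


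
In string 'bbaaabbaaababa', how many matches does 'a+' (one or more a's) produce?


Pattern 'a+' matches one or more consecutive a's.
String: 'bbaaabbaaababa'
Scanning for runs of a:
  Match 1: 'aaa' (length 3)
  Match 2: 'aaa' (length 3)
  Match 3: 'a' (length 1)
  Match 4: 'a' (length 1)
Total matches: 4

4


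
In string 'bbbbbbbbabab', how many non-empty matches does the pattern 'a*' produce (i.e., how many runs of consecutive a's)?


Pattern 'a*' matches zero or more a's. We want non-empty runs of consecutive a's.
String: 'bbbbbbbbabab'
Walking through the string to find runs of a's:
  Run 1: positions 8-8 -> 'a'
  Run 2: positions 10-10 -> 'a'
Non-empty runs found: ['a', 'a']
Count: 2

2


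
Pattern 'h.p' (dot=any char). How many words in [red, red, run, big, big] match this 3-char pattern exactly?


Pattern 'h.p' means: starts with 'h', any single char, ends with 'p'.
Checking each word (must be exactly 3 chars):
  'red' (len=3): no
  'red' (len=3): no
  'run' (len=3): no
  'big' (len=3): no
  'big' (len=3): no
Matching words: []
Total: 0

0


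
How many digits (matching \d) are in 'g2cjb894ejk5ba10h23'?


\d matches any digit 0-9.
Scanning 'g2cjb894ejk5ba10h23':
  pos 1: '2' -> DIGIT
  pos 5: '8' -> DIGIT
  pos 6: '9' -> DIGIT
  pos 7: '4' -> DIGIT
  pos 11: '5' -> DIGIT
  pos 14: '1' -> DIGIT
  pos 15: '0' -> DIGIT
  pos 17: '2' -> DIGIT
  pos 18: '3' -> DIGIT
Digits found: ['2', '8', '9', '4', '5', '1', '0', '2', '3']
Total: 9

9


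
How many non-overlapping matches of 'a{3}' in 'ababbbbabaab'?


Pattern 'a{3}' matches exactly 3 consecutive a's (greedy, non-overlapping).
String: 'ababbbbabaab'
Scanning for runs of a's:
  Run at pos 0: 'a' (length 1) -> 0 match(es)
  Run at pos 2: 'a' (length 1) -> 0 match(es)
  Run at pos 7: 'a' (length 1) -> 0 match(es)
  Run at pos 9: 'aa' (length 2) -> 0 match(es)
Matches found: []
Total: 0

0


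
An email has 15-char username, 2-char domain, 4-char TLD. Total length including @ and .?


An email address has format: username@domain.tld
Username length: 15
'@' character: 1
Domain length: 2
'.' character: 1
TLD length: 4
Total = 15 + 1 + 2 + 1 + 4 = 23

23


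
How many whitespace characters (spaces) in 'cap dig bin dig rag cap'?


\s matches whitespace characters (spaces, tabs, etc.).
Text: 'cap dig bin dig rag cap'
This text has 6 words separated by spaces.
Number of spaces = number of words - 1 = 6 - 1 = 5

5


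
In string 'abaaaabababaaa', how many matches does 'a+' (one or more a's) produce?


Pattern 'a+' matches one or more consecutive a's.
String: 'abaaaabababaaa'
Scanning for runs of a:
  Match 1: 'a' (length 1)
  Match 2: 'aaaa' (length 4)
  Match 3: 'a' (length 1)
  Match 4: 'a' (length 1)
  Match 5: 'aaa' (length 3)
Total matches: 5

5


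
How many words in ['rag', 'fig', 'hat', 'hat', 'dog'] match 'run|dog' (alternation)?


Alternation 'run|dog' matches either 'run' or 'dog'.
Checking each word:
  'rag' -> no
  'fig' -> no
  'hat' -> no
  'hat' -> no
  'dog' -> MATCH
Matches: ['dog']
Count: 1

1


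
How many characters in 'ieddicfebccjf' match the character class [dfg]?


Character class [dfg] matches any of: {d, f, g}
Scanning string 'ieddicfebccjf' character by character:
  pos 0: 'i' -> no
  pos 1: 'e' -> no
  pos 2: 'd' -> MATCH
  pos 3: 'd' -> MATCH
  pos 4: 'i' -> no
  pos 5: 'c' -> no
  pos 6: 'f' -> MATCH
  pos 7: 'e' -> no
  pos 8: 'b' -> no
  pos 9: 'c' -> no
  pos 10: 'c' -> no
  pos 11: 'j' -> no
  pos 12: 'f' -> MATCH
Total matches: 4

4


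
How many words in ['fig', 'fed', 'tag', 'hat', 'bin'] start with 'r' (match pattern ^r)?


Pattern ^r anchors to start of word. Check which words begin with 'r':
  'fig' -> no
  'fed' -> no
  'tag' -> no
  'hat' -> no
  'bin' -> no
Matching words: []
Count: 0

0


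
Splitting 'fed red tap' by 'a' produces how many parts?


Splitting by 'a' breaks the string at each occurrence of the separator.
Text: 'fed red tap'
Parts after split:
  Part 1: 'fed red t'
  Part 2: 'p'
Total parts: 2

2


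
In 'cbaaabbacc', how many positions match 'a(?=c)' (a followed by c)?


Lookahead 'a(?=c)' matches 'a' only when followed by 'c'.
String: 'cbaaabbacc'
Checking each position where char is 'a':
  pos 2: 'a' -> no (next='a')
  pos 3: 'a' -> no (next='a')
  pos 4: 'a' -> no (next='b')
  pos 7: 'a' -> MATCH (next='c')
Matching positions: [7]
Count: 1

1


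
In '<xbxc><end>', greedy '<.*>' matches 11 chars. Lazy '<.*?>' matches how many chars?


Greedy '<.*>' tries to match as MUCH as possible.
Lazy '<.*?>' tries to match as LITTLE as possible.

String: '<xbxc><end>'
Greedy '<.*>' starts at first '<' and extends to the LAST '>': '<xbxc><end>' (11 chars)
Lazy '<.*?>' starts at first '<' and stops at the FIRST '>': '<xbxc>' (6 chars)

6


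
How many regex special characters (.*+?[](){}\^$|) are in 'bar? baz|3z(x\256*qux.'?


Regex special characters are: . * + ? [ ] ( ) { } \ ^ $ |
Scanning 'bar? baz|3z(x\256*qux.':
  pos 3: '?' -> SPECIAL
  pos 8: '|' -> SPECIAL
  pos 11: '(' -> SPECIAL
  pos 13: '\' -> SPECIAL
  pos 17: '*' -> SPECIAL
  pos 21: '.' -> SPECIAL
Special chars found: ['?', '|', '(', '\\', '*', '.']
Total: 6

6


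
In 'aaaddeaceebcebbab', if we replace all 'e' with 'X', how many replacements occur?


re.sub('e', 'X', text) replaces every occurrence of 'e' with 'X'.
Text: 'aaaddeaceebcebbab'
Scanning for 'e':
  pos 5: 'e' -> replacement #1
  pos 8: 'e' -> replacement #2
  pos 9: 'e' -> replacement #3
  pos 12: 'e' -> replacement #4
Total replacements: 4

4
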